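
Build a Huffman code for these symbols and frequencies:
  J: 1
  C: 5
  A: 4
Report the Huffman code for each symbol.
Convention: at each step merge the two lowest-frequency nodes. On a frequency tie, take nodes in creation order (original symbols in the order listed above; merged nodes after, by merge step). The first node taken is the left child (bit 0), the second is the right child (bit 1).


Huffman tree construction:
Step 1: Merge J(1) + A(4) = 5
Step 2: Merge C(5) + (J+A)(5) = 10
Read each symbol's code off the tree from the root (left child = 0, right child = 1).

Codes:
  J: 10 (length 2)
  C: 0 (length 1)
  A: 11 (length 2)
Average code length: 15/10 = 1.5000 bits/symbol


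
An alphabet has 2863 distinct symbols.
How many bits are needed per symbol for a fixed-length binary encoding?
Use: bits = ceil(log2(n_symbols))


log2(2863) = 11.4833
Bracket: 2^11 = 2048 < 2863 <= 2^12 = 4096
So ceil(log2(2863)) = 12

bits = ceil(log2(2863)) = ceil(11.4833) = 12 bits


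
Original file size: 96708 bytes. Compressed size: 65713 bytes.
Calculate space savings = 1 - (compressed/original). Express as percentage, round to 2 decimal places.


ratio = compressed/original = 65713/96708 = 0.679499
savings = 1 - ratio = 1 - 0.679499 = 0.320501
as a percentage: 0.320501 * 100 = 32.05%

Space savings = 1 - 65713/96708 = 32.05%


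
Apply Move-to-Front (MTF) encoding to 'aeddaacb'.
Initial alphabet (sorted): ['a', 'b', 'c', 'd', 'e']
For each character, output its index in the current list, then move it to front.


MTF encoding:
'a': index 0 in ['a', 'b', 'c', 'd', 'e'] -> ['a', 'b', 'c', 'd', 'e']
'e': index 4 in ['a', 'b', 'c', 'd', 'e'] -> ['e', 'a', 'b', 'c', 'd']
'd': index 4 in ['e', 'a', 'b', 'c', 'd'] -> ['d', 'e', 'a', 'b', 'c']
'd': index 0 in ['d', 'e', 'a', 'b', 'c'] -> ['d', 'e', 'a', 'b', 'c']
'a': index 2 in ['d', 'e', 'a', 'b', 'c'] -> ['a', 'd', 'e', 'b', 'c']
'a': index 0 in ['a', 'd', 'e', 'b', 'c'] -> ['a', 'd', 'e', 'b', 'c']
'c': index 4 in ['a', 'd', 'e', 'b', 'c'] -> ['c', 'a', 'd', 'e', 'b']
'b': index 4 in ['c', 'a', 'd', 'e', 'b'] -> ['b', 'c', 'a', 'd', 'e']


Output: [0, 4, 4, 0, 2, 0, 4, 4]


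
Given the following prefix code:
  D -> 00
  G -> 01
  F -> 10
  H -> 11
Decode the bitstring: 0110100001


Decoding step by step:
Bits 01 -> G
Bits 10 -> F
Bits 10 -> F
Bits 00 -> D
Bits 01 -> G


Decoded message: GFFDG


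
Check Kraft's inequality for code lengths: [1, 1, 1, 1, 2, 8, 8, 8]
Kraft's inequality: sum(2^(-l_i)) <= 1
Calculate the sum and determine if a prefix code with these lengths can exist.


Sum = 2^(-1) + 2^(-1) + 2^(-1) + 2^(-1) + 2^(-2) + 2^(-8) + 2^(-8) + 2^(-8)
    = 0.5 + 0.5 + 0.5 + 0.5 + 0.25 + 0.00390625 + 0.00390625 + 0.00390625
    = 579/256 = 2.26171875
Since 2.26171875 > 1, Kraft's inequality is NOT satisfied.
A prefix code with these lengths CANNOT exist.

Kraft sum = 2.26171875. Not satisfied.


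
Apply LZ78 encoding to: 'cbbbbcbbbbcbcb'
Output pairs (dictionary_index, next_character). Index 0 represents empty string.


LZ78 encoding steps:
Dictionary: {0: ''}
Step 1: w='' (idx 0), next='c' -> output (0, 'c'), add 'c' as idx 1
Step 2: w='' (idx 0), next='b' -> output (0, 'b'), add 'b' as idx 2
Step 3: w='b' (idx 2), next='b' -> output (2, 'b'), add 'bb' as idx 3
Step 4: w='b' (idx 2), next='c' -> output (2, 'c'), add 'bc' as idx 4
Step 5: w='bb' (idx 3), next='b' -> output (3, 'b'), add 'bbb' as idx 5
Step 6: w='bc' (idx 4), next='b' -> output (4, 'b'), add 'bcb' as idx 6
Step 7: w='c' (idx 1), next='b' -> output (1, 'b'), add 'cb' as idx 7


Encoded: [(0, 'c'), (0, 'b'), (2, 'b'), (2, 'c'), (3, 'b'), (4, 'b'), (1, 'b')]


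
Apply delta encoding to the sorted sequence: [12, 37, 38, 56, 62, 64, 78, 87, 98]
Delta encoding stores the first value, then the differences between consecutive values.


First value: 12
Deltas:
  37 - 12 = 25
  38 - 37 = 1
  56 - 38 = 18
  62 - 56 = 6
  64 - 62 = 2
  78 - 64 = 14
  87 - 78 = 9
  98 - 87 = 11


Delta encoded: [12, 25, 1, 18, 6, 2, 14, 9, 11]


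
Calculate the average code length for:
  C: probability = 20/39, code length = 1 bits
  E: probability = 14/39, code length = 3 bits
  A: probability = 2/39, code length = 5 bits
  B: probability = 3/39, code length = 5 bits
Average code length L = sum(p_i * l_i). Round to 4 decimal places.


Weighted contributions p_i * l_i:
  C: (20/39) * 1 = 20/39
  E: (14/39) * 3 = 42/39
  A: (2/39) * 5 = 10/39
  B: (3/39) * 5 = 15/39
Sum = (20 + 42 + 10 + 15)/39 = 87/39

L = 87/39 = 2.2308 bits/symbol


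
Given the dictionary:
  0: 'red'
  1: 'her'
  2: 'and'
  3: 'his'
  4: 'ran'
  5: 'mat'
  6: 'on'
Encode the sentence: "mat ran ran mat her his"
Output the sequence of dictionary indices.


Look up each word in the dictionary:
  'mat' -> 5
  'ran' -> 4
  'ran' -> 4
  'mat' -> 5
  'her' -> 1
  'his' -> 3

Encoded: [5, 4, 4, 5, 1, 3]


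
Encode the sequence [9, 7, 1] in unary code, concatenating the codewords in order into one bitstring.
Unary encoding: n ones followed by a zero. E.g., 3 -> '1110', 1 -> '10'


Encode each number as n ones followed by a terminating 0:
  9 -> 1111111110 (10 bits)
  7 -> 11111110 (8 bits)
  1 -> 10 (2 bits)
Total length = 10 + 8 + 2 = 20 bits.

Unary([9, 7, 1]) = 11111111101111111010 (20 bits)


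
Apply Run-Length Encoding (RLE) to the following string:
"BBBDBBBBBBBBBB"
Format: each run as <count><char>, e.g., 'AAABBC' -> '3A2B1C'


Scanning runs left to right:
  i=0: run of 'B' x 3 -> '3B'
  i=3: run of 'D' x 1 -> '1D'
  i=4: run of 'B' x 10 -> '10B'

RLE = 3B1D10B


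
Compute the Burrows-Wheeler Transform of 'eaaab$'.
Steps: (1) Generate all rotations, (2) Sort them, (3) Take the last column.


Rotations (sorted):
  0: $eaaab -> last char: b
  1: aaab$e -> last char: e
  2: aab$ea -> last char: a
  3: ab$eaa -> last char: a
  4: b$eaaa -> last char: a
  5: eaaab$ -> last char: $


BWT = beaaa$


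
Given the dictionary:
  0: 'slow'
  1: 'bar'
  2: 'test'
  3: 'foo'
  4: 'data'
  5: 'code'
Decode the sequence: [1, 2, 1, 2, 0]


Look up each index in the dictionary:
  1 -> 'bar'
  2 -> 'test'
  1 -> 'bar'
  2 -> 'test'
  0 -> 'slow'

Decoded: "bar test bar test slow"


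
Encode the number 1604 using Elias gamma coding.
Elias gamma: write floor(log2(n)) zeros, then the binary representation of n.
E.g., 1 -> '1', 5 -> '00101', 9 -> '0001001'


num_bits = floor(log2(1604)) + 1 = 11
leading_zeros = num_bits - 1 = 10
binary(1604) = 11001000100

Elias gamma(1604) = '0000000000' + '11001000100' = 000000000011001000100 (21 bits)


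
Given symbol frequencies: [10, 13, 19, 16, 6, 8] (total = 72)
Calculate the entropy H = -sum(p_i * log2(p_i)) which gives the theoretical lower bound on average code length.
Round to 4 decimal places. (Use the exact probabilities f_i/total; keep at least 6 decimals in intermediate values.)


Per-symbol terms -p_i * log2(p_i) with p_i = f_i/72:
  p = 10/72 = 0.138889: log2(p) = -2.847997, -p*log2(p) = 0.395555
  p = 13/72 = 0.180556: log2(p) = -2.469485, -p*log2(p) = 0.445879
  p = 19/72 = 0.263889: log2(p) = -1.921997, -p*log2(p) = 0.507194
  p = 16/72 = 0.222222: log2(p) = -2.169925, -p*log2(p) = 0.482206
  p = 6/72 = 0.083333: log2(p) = -3.584963, -p*log2(p) = 0.298747
  p = 8/72 = 0.111111: log2(p) = -3.169925, -p*log2(p) = 0.352214
H = 0.395555 + 0.445879 + 0.507194 + 0.482206 + 0.298747 + 0.352214 = 2.481795

H = 2.4818 bits/symbol


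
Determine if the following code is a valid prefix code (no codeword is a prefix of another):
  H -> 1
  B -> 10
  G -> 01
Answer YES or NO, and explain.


Checking each pair (does one codeword prefix another?):
  H='1' vs B='10': prefix -- VIOLATION

NO -- this is NOT a valid prefix code. H (1) is a prefix of B (10).


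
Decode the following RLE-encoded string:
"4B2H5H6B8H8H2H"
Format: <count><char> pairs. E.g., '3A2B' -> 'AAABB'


Expanding each <count><char> pair:
  4B -> 'BBBB'
  2H -> 'HH'
  5H -> 'HHHHH'
  6B -> 'BBBBBB'
  8H -> 'HHHHHHHH'
  8H -> 'HHHHHHHH'
  2H -> 'HH'

Decoded = BBBBHHHHHHHBBBBBBHHHHHHHHHHHHHHHHHH


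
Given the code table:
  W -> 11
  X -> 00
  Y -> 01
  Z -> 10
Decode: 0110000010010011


Decoding:
01 -> Y
10 -> Z
00 -> X
00 -> X
10 -> Z
01 -> Y
00 -> X
11 -> W


Result: YZXXZYXW


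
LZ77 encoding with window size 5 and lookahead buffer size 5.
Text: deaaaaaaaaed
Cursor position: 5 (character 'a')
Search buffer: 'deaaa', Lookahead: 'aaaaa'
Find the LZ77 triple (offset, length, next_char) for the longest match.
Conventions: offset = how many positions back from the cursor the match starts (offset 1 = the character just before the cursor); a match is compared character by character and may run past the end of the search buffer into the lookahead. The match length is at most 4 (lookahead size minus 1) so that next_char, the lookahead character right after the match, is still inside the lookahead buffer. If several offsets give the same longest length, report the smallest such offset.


Try each offset into the search buffer:
  offset=1 (pos 4, char 'a'): match length 4
  offset=2 (pos 3, char 'a'): match length 4
  offset=3 (pos 2, char 'a'): match length 4
  offset=4 (pos 1, char 'e'): match length 0
  offset=5 (pos 0, char 'd'): match length 0
Longest match has length 4, found at offsets 1, 2, 3; take the smallest, offset 1.
next_char = character at position 5 + 4 = 9 -> 'a'

Best match: offset=1, length=4 (matching 'aaaa' starting at position 4)
LZ77 triple: (1, 4, 'a')


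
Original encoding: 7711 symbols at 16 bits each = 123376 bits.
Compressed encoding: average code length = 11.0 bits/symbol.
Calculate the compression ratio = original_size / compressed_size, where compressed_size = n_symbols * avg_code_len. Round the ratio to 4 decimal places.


original_size = n_symbols * orig_bits = 7711 * 16 = 123376 bits
compressed_size = n_symbols * avg_code_len = 7711 * 11.0 = 84821.0 bits
ratio = original_size / compressed_size = 123376 / 84821.0 = 1.4545

Compression ratio = 1.4545


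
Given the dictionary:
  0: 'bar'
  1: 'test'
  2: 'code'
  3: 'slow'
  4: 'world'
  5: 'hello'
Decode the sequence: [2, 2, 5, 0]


Look up each index in the dictionary:
  2 -> 'code'
  2 -> 'code'
  5 -> 'hello'
  0 -> 'bar'

Decoded: "code code hello bar"


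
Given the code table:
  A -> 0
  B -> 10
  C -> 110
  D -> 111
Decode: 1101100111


Decoding:
110 -> C
110 -> C
0 -> A
111 -> D


Result: CCAD


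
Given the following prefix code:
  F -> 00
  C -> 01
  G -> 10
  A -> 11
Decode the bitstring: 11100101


Decoding step by step:
Bits 11 -> A
Bits 10 -> G
Bits 01 -> C
Bits 01 -> C


Decoded message: AGCC


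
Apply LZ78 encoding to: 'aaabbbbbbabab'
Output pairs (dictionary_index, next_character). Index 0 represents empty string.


LZ78 encoding steps:
Dictionary: {0: ''}
Step 1: w='' (idx 0), next='a' -> output (0, 'a'), add 'a' as idx 1
Step 2: w='a' (idx 1), next='a' -> output (1, 'a'), add 'aa' as idx 2
Step 3: w='' (idx 0), next='b' -> output (0, 'b'), add 'b' as idx 3
Step 4: w='b' (idx 3), next='b' -> output (3, 'b'), add 'bb' as idx 4
Step 5: w='bb' (idx 4), next='b' -> output (4, 'b'), add 'bbb' as idx 5
Step 6: w='a' (idx 1), next='b' -> output (1, 'b'), add 'ab' as idx 6
Step 7: w='ab' (idx 6), end of input -> output (6, '')


Encoded: [(0, 'a'), (1, 'a'), (0, 'b'), (3, 'b'), (4, 'b'), (1, 'b'), (6, '')]


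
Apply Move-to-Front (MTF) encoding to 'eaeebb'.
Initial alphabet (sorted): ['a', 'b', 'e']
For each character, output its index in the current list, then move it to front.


MTF encoding:
'e': index 2 in ['a', 'b', 'e'] -> ['e', 'a', 'b']
'a': index 1 in ['e', 'a', 'b'] -> ['a', 'e', 'b']
'e': index 1 in ['a', 'e', 'b'] -> ['e', 'a', 'b']
'e': index 0 in ['e', 'a', 'b'] -> ['e', 'a', 'b']
'b': index 2 in ['e', 'a', 'b'] -> ['b', 'e', 'a']
'b': index 0 in ['b', 'e', 'a'] -> ['b', 'e', 'a']


Output: [2, 1, 1, 0, 2, 0]


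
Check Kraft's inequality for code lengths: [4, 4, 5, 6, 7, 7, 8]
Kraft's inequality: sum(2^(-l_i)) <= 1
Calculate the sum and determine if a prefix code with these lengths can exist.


Sum = 2^(-4) + 2^(-4) + 2^(-5) + 2^(-6) + 2^(-7) + 2^(-7) + 2^(-8)
    = 0.0625 + 0.0625 + 0.03125 + 0.015625 + 0.0078125 + 0.0078125 + 0.00390625
    = 49/256 = 0.19140625
Since 0.19140625 <= 1, Kraft's inequality IS satisfied.
A prefix code with these lengths CAN exist.

Kraft sum = 0.19140625. Satisfied.


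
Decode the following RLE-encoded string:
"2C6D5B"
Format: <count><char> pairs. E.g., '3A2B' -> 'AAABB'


Expanding each <count><char> pair:
  2C -> 'CC'
  6D -> 'DDDDDD'
  5B -> 'BBBBB'

Decoded = CCDDDDDDBBBBB


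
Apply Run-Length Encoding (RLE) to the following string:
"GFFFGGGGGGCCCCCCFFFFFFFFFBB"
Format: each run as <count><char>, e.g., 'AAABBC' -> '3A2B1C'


Scanning runs left to right:
  i=0: run of 'G' x 1 -> '1G'
  i=1: run of 'F' x 3 -> '3F'
  i=4: run of 'G' x 6 -> '6G'
  i=10: run of 'C' x 6 -> '6C'
  i=16: run of 'F' x 9 -> '9F'
  i=25: run of 'B' x 2 -> '2B'

RLE = 1G3F6G6C9F2B


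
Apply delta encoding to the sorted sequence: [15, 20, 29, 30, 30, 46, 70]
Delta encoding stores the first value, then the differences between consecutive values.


First value: 15
Deltas:
  20 - 15 = 5
  29 - 20 = 9
  30 - 29 = 1
  30 - 30 = 0
  46 - 30 = 16
  70 - 46 = 24


Delta encoded: [15, 5, 9, 1, 0, 16, 24]


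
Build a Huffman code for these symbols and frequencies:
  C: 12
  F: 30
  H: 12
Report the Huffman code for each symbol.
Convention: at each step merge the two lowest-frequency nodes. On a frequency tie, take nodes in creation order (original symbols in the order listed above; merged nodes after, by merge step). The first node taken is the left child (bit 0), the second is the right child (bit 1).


Huffman tree construction:
Step 1: Merge C(12) + H(12) = 24
Step 2: Merge (C+H)(24) + F(30) = 54
Read each symbol's code off the tree from the root (left child = 0, right child = 1).

Codes:
  C: 00 (length 2)
  F: 1 (length 1)
  H: 01 (length 2)
Average code length: 78/54 = 1.4444 bits/symbol


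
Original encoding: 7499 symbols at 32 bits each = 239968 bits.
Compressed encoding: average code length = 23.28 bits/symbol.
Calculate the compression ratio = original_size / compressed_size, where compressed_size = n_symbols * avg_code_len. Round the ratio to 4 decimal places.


original_size = n_symbols * orig_bits = 7499 * 32 = 239968 bits
compressed_size = n_symbols * avg_code_len = 7499 * 23.28 = 174576.72 bits
ratio = original_size / compressed_size = 239968 / 174576.72 = 1.3746

Compression ratio = 1.3746


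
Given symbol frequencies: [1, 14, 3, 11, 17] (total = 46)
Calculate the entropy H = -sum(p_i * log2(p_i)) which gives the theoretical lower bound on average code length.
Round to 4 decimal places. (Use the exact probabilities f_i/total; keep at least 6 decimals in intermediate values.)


Per-symbol terms -p_i * log2(p_i) with p_i = f_i/46:
  p = 1/46 = 0.021739: log2(p) = -5.523562, -p*log2(p) = 0.120077
  p = 14/46 = 0.304348: log2(p) = -1.716207, -p*log2(p) = 0.522324
  p = 3/46 = 0.065217: log2(p) = -3.938599, -p*log2(p) = 0.256865
  p = 11/46 = 0.239130: log2(p) = -2.064130, -p*log2(p) = 0.493596
  p = 17/46 = 0.369565: log2(p) = -1.436099, -p*log2(p) = 0.530732
H = 0.120077 + 0.522324 + 0.256865 + 0.493596 + 0.530732 = 1.923594

H = 1.9236 bits/symbol


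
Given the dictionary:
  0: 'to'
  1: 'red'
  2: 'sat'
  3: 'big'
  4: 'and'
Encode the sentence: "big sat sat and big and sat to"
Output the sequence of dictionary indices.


Look up each word in the dictionary:
  'big' -> 3
  'sat' -> 2
  'sat' -> 2
  'and' -> 4
  'big' -> 3
  'and' -> 4
  'sat' -> 2
  'to' -> 0

Encoded: [3, 2, 2, 4, 3, 4, 2, 0]


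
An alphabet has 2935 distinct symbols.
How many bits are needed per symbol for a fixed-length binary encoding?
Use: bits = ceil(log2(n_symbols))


log2(2935) = 11.5191
Bracket: 2^11 = 2048 < 2935 <= 2^12 = 4096
So ceil(log2(2935)) = 12

bits = ceil(log2(2935)) = ceil(11.5191) = 12 bits


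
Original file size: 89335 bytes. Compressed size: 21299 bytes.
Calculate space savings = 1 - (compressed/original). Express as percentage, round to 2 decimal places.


ratio = compressed/original = 21299/89335 = 0.238417
savings = 1 - ratio = 1 - 0.238417 = 0.761583
as a percentage: 0.761583 * 100 = 76.16%

Space savings = 1 - 21299/89335 = 76.16%


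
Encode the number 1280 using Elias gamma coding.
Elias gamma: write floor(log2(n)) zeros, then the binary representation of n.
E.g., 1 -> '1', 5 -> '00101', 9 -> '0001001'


num_bits = floor(log2(1280)) + 1 = 11
leading_zeros = num_bits - 1 = 10
binary(1280) = 10100000000

Elias gamma(1280) = '0000000000' + '10100000000' = 000000000010100000000 (21 bits)


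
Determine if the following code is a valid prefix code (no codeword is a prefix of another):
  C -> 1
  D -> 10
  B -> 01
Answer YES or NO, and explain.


Checking each pair (does one codeword prefix another?):
  C='1' vs D='10': prefix -- VIOLATION

NO -- this is NOT a valid prefix code. C (1) is a prefix of D (10).


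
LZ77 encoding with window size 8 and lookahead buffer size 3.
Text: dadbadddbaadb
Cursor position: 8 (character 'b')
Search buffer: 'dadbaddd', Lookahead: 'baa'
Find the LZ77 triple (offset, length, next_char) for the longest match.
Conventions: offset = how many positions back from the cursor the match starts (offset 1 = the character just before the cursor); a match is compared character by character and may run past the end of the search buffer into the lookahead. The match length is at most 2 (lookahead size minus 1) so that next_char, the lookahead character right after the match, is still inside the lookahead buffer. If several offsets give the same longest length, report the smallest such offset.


Try each offset into the search buffer:
  offset=1 (pos 7, char 'd'): match length 0
  offset=2 (pos 6, char 'd'): match length 0
  offset=3 (pos 5, char 'd'): match length 0
  offset=4 (pos 4, char 'a'): match length 0
  offset=5 (pos 3, char 'b'): match length 2
  offset=6 (pos 2, char 'd'): match length 0
  offset=7 (pos 1, char 'a'): match length 0
  offset=8 (pos 0, char 'd'): match length 0
Longest match has length 2 at offset 5.
next_char = character at position 8 + 2 = 10 -> 'a'

Best match: offset=5, length=2 (matching 'ba' starting at position 3)
LZ77 triple: (5, 2, 'a')


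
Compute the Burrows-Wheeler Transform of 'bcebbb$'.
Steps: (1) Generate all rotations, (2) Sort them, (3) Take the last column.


Rotations (sorted):
  0: $bcebbb -> last char: b
  1: b$bcebb -> last char: b
  2: bb$bceb -> last char: b
  3: bbb$bce -> last char: e
  4: bcebbb$ -> last char: $
  5: cebbb$b -> last char: b
  6: ebbb$bc -> last char: c


BWT = bbbe$bc


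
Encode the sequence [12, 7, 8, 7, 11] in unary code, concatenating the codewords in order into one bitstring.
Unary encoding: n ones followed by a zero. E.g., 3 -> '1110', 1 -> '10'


Encode each number as n ones followed by a terminating 0:
  12 -> 1111111111110 (13 bits)
  7 -> 11111110 (8 bits)
  8 -> 111111110 (9 bits)
  7 -> 11111110 (8 bits)
  11 -> 111111111110 (12 bits)
Total length = 13 + 8 + 9 + 8 + 12 = 50 bits.

Unary([12, 7, 8, 7, 11]) = 11111111111101111111011111111011111110111111111110 (50 bits)


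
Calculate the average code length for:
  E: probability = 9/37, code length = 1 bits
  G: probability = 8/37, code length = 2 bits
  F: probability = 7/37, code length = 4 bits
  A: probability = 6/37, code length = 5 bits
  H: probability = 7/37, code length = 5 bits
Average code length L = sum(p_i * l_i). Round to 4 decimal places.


Weighted contributions p_i * l_i:
  E: (9/37) * 1 = 9/37
  G: (8/37) * 2 = 16/37
  F: (7/37) * 4 = 28/37
  A: (6/37) * 5 = 30/37
  H: (7/37) * 5 = 35/37
Sum = (9 + 16 + 28 + 30 + 35)/37 = 118/37

L = 118/37 = 3.1892 bits/symbol


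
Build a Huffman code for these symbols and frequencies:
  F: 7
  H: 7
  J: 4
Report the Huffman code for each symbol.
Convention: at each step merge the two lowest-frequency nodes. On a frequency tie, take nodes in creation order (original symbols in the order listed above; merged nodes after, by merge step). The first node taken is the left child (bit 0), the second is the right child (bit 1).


Huffman tree construction:
Step 1: Merge J(4) + F(7) = 11
Step 2: Merge H(7) + (J+F)(11) = 18
Read each symbol's code off the tree from the root (left child = 0, right child = 1).

Codes:
  F: 11 (length 2)
  H: 0 (length 1)
  J: 10 (length 2)
Average code length: 29/18 = 1.6111 bits/symbol


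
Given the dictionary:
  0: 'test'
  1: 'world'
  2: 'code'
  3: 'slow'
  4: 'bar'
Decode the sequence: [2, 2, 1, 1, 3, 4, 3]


Look up each index in the dictionary:
  2 -> 'code'
  2 -> 'code'
  1 -> 'world'
  1 -> 'world'
  3 -> 'slow'
  4 -> 'bar'
  3 -> 'slow'

Decoded: "code code world world slow bar slow"


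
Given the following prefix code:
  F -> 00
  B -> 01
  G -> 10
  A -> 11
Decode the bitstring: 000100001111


Decoding step by step:
Bits 00 -> F
Bits 01 -> B
Bits 00 -> F
Bits 00 -> F
Bits 11 -> A
Bits 11 -> A


Decoded message: FBFFAA


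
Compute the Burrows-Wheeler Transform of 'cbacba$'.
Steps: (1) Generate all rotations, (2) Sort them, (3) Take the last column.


Rotations (sorted):
  0: $cbacba -> last char: a
  1: a$cbacb -> last char: b
  2: acba$cb -> last char: b
  3: ba$cbac -> last char: c
  4: bacba$c -> last char: c
  5: cba$cba -> last char: a
  6: cbacba$ -> last char: $


BWT = abbcca$


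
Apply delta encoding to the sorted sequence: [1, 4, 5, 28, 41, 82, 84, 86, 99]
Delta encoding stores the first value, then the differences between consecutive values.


First value: 1
Deltas:
  4 - 1 = 3
  5 - 4 = 1
  28 - 5 = 23
  41 - 28 = 13
  82 - 41 = 41
  84 - 82 = 2
  86 - 84 = 2
  99 - 86 = 13


Delta encoded: [1, 3, 1, 23, 13, 41, 2, 2, 13]


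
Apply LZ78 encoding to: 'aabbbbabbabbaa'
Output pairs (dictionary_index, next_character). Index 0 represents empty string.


LZ78 encoding steps:
Dictionary: {0: ''}
Step 1: w='' (idx 0), next='a' -> output (0, 'a'), add 'a' as idx 1
Step 2: w='a' (idx 1), next='b' -> output (1, 'b'), add 'ab' as idx 2
Step 3: w='' (idx 0), next='b' -> output (0, 'b'), add 'b' as idx 3
Step 4: w='b' (idx 3), next='b' -> output (3, 'b'), add 'bb' as idx 4
Step 5: w='ab' (idx 2), next='b' -> output (2, 'b'), add 'abb' as idx 5
Step 6: w='abb' (idx 5), next='a' -> output (5, 'a'), add 'abba' as idx 6
Step 7: w='a' (idx 1), end of input -> output (1, '')


Encoded: [(0, 'a'), (1, 'b'), (0, 'b'), (3, 'b'), (2, 'b'), (5, 'a'), (1, '')]


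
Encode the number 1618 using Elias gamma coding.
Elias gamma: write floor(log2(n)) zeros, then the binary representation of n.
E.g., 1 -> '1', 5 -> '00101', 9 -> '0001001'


num_bits = floor(log2(1618)) + 1 = 11
leading_zeros = num_bits - 1 = 10
binary(1618) = 11001010010

Elias gamma(1618) = '0000000000' + '11001010010' = 000000000011001010010 (21 bits)


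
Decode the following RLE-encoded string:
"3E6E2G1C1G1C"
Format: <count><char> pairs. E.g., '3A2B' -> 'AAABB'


Expanding each <count><char> pair:
  3E -> 'EEE'
  6E -> 'EEEEEE'
  2G -> 'GG'
  1C -> 'C'
  1G -> 'G'
  1C -> 'C'

Decoded = EEEEEEEEEGGCGC


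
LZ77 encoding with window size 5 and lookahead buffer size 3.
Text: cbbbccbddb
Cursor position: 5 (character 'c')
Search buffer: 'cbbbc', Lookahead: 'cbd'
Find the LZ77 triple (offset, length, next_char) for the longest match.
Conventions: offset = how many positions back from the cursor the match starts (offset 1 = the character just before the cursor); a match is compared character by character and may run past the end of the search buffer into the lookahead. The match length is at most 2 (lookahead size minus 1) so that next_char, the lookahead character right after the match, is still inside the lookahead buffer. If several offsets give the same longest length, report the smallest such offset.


Try each offset into the search buffer:
  offset=1 (pos 4, char 'c'): match length 1
  offset=2 (pos 3, char 'b'): match length 0
  offset=3 (pos 2, char 'b'): match length 0
  offset=4 (pos 1, char 'b'): match length 0
  offset=5 (pos 0, char 'c'): match length 2
Longest match has length 2 at offset 5.
next_char = character at position 5 + 2 = 7 -> 'd'

Best match: offset=5, length=2 (matching 'cb' starting at position 0)
LZ77 triple: (5, 2, 'd')


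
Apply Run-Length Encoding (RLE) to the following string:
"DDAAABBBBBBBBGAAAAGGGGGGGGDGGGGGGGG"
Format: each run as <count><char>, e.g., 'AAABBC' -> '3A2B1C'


Scanning runs left to right:
  i=0: run of 'D' x 2 -> '2D'
  i=2: run of 'A' x 3 -> '3A'
  i=5: run of 'B' x 8 -> '8B'
  i=13: run of 'G' x 1 -> '1G'
  i=14: run of 'A' x 4 -> '4A'
  i=18: run of 'G' x 8 -> '8G'
  i=26: run of 'D' x 1 -> '1D'
  i=27: run of 'G' x 8 -> '8G'

RLE = 2D3A8B1G4A8G1D8G


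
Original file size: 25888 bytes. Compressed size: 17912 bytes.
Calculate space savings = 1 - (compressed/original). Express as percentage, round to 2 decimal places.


ratio = compressed/original = 17912/25888 = 0.691904
savings = 1 - ratio = 1 - 0.691904 = 0.308096
as a percentage: 0.308096 * 100 = 30.81%

Space savings = 1 - 17912/25888 = 30.81%


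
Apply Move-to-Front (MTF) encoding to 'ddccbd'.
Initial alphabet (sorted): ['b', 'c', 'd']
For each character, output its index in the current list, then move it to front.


MTF encoding:
'd': index 2 in ['b', 'c', 'd'] -> ['d', 'b', 'c']
'd': index 0 in ['d', 'b', 'c'] -> ['d', 'b', 'c']
'c': index 2 in ['d', 'b', 'c'] -> ['c', 'd', 'b']
'c': index 0 in ['c', 'd', 'b'] -> ['c', 'd', 'b']
'b': index 2 in ['c', 'd', 'b'] -> ['b', 'c', 'd']
'd': index 2 in ['b', 'c', 'd'] -> ['d', 'b', 'c']


Output: [2, 0, 2, 0, 2, 2]


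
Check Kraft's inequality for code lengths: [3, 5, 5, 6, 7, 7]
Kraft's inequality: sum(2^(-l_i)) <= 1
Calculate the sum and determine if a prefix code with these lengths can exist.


Sum = 2^(-3) + 2^(-5) + 2^(-5) + 2^(-6) + 2^(-7) + 2^(-7)
    = 0.125 + 0.03125 + 0.03125 + 0.015625 + 0.0078125 + 0.0078125
    = 28/128 = 0.21875
Since 0.21875 <= 1, Kraft's inequality IS satisfied.
A prefix code with these lengths CAN exist.

Kraft sum = 0.21875. Satisfied.


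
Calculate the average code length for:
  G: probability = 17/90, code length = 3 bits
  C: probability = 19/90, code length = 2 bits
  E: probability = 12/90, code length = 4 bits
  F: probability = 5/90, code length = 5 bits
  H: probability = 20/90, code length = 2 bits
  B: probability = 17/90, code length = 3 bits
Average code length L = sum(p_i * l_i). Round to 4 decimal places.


Weighted contributions p_i * l_i:
  G: (17/90) * 3 = 51/90
  C: (19/90) * 2 = 38/90
  E: (12/90) * 4 = 48/90
  F: (5/90) * 5 = 25/90
  H: (20/90) * 2 = 40/90
  B: (17/90) * 3 = 51/90
Sum = (51 + 38 + 48 + 25 + 40 + 51)/90 = 253/90

L = 253/90 = 2.8111 bits/symbol


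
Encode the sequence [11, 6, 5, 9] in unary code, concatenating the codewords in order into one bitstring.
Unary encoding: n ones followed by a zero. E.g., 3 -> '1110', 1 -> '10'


Encode each number as n ones followed by a terminating 0:
  11 -> 111111111110 (12 bits)
  6 -> 1111110 (7 bits)
  5 -> 111110 (6 bits)
  9 -> 1111111110 (10 bits)
Total length = 12 + 7 + 6 + 10 = 35 bits.

Unary([11, 6, 5, 9]) = 11111111111011111101111101111111110 (35 bits)


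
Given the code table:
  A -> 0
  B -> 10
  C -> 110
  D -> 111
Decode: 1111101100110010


Decoding:
111 -> D
110 -> C
110 -> C
0 -> A
110 -> C
0 -> A
10 -> B


Result: DCCACAB


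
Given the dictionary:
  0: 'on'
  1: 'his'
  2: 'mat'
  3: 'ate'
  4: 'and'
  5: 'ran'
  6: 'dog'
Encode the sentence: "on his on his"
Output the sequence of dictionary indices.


Look up each word in the dictionary:
  'on' -> 0
  'his' -> 1
  'on' -> 0
  'his' -> 1

Encoded: [0, 1, 0, 1]


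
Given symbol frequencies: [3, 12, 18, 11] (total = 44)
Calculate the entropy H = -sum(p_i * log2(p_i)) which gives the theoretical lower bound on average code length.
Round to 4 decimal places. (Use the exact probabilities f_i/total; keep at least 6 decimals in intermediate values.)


Per-symbol terms -p_i * log2(p_i) with p_i = f_i/44:
  p = 3/44 = 0.068182: log2(p) = -3.874469, -p*log2(p) = 0.264168
  p = 12/44 = 0.272727: log2(p) = -1.874469, -p*log2(p) = 0.511219
  p = 18/44 = 0.409091: log2(p) = -1.289507, -p*log2(p) = 0.527525
  p = 11/44 = 0.250000: log2(p) = -2.000000, -p*log2(p) = 0.500000
H = 0.264168 + 0.511219 + 0.527525 + 0.500000 = 1.802912

H = 1.8029 bits/symbol


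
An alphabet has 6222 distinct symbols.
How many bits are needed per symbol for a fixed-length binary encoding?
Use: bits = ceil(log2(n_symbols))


log2(6222) = 12.6032
Bracket: 2^12 = 4096 < 6222 <= 2^13 = 8192
So ceil(log2(6222)) = 13

bits = ceil(log2(6222)) = ceil(12.6032) = 13 bits


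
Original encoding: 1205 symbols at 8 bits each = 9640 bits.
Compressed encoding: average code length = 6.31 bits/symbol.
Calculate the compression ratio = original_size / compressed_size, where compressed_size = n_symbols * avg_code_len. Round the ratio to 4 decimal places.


original_size = n_symbols * orig_bits = 1205 * 8 = 9640 bits
compressed_size = n_symbols * avg_code_len = 1205 * 6.31 = 7603.55 bits
ratio = original_size / compressed_size = 9640 / 7603.55 = 1.2678

Compression ratio = 1.2678


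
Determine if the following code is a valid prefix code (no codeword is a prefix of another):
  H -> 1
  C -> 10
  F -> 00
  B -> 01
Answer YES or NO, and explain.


Checking each pair (does one codeword prefix another?):
  H='1' vs C='10': prefix -- VIOLATION

NO -- this is NOT a valid prefix code. H (1) is a prefix of C (10).


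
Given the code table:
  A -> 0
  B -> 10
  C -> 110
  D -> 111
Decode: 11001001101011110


Decoding:
110 -> C
0 -> A
10 -> B
0 -> A
110 -> C
10 -> B
111 -> D
10 -> B


Result: CABACBDB


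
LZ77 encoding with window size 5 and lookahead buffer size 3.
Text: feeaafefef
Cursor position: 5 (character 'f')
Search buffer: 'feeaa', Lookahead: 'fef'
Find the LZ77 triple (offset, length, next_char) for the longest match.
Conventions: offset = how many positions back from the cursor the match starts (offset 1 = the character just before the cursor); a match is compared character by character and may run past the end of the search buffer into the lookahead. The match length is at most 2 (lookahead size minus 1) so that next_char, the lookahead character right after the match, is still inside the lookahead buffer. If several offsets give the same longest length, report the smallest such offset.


Try each offset into the search buffer:
  offset=1 (pos 4, char 'a'): match length 0
  offset=2 (pos 3, char 'a'): match length 0
  offset=3 (pos 2, char 'e'): match length 0
  offset=4 (pos 1, char 'e'): match length 0
  offset=5 (pos 0, char 'f'): match length 2
Longest match has length 2 at offset 5.
next_char = character at position 5 + 2 = 7 -> 'f'

Best match: offset=5, length=2 (matching 'fe' starting at position 0)
LZ77 triple: (5, 2, 'f')


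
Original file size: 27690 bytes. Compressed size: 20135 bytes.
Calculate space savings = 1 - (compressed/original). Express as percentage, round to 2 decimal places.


ratio = compressed/original = 20135/27690 = 0.727158
savings = 1 - ratio = 1 - 0.727158 = 0.272842
as a percentage: 0.272842 * 100 = 27.28%

Space savings = 1 - 20135/27690 = 27.28%


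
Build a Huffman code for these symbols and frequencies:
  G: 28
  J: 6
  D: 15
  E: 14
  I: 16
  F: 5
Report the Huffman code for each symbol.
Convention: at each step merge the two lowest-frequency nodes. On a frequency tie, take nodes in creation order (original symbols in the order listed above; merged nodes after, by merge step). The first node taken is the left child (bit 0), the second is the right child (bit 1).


Huffman tree construction:
Step 1: Merge F(5) + J(6) = 11
Step 2: Merge (F+J)(11) + E(14) = 25
Step 3: Merge D(15) + I(16) = 31
Step 4: Merge ((F+J)+E)(25) + G(28) = 53
Step 5: Merge (D+I)(31) + (((F+J)+E)+G)(53) = 84
Read each symbol's code off the tree from the root (left child = 0, right child = 1).

Codes:
  G: 11 (length 2)
  J: 1001 (length 4)
  D: 00 (length 2)
  E: 101 (length 3)
  I: 01 (length 2)
  F: 1000 (length 4)
Average code length: 204/84 = 2.4286 bits/symbol


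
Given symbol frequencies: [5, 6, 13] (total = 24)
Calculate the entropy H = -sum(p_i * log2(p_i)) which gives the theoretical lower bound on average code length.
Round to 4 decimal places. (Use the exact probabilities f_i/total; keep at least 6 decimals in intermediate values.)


Per-symbol terms -p_i * log2(p_i) with p_i = f_i/24:
  p = 5/24 = 0.208333: log2(p) = -2.263034, -p*log2(p) = 0.471466
  p = 6/24 = 0.250000: log2(p) = -2.000000, -p*log2(p) = 0.500000
  p = 13/24 = 0.541667: log2(p) = -0.884523, -p*log2(p) = 0.479117
H = 0.471466 + 0.500000 + 0.479117 = 1.450583

H = 1.4506 bits/symbol


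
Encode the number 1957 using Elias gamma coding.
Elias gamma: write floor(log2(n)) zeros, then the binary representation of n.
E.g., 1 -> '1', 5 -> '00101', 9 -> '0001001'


num_bits = floor(log2(1957)) + 1 = 11
leading_zeros = num_bits - 1 = 10
binary(1957) = 11110100101

Elias gamma(1957) = '0000000000' + '11110100101' = 000000000011110100101 (21 bits)


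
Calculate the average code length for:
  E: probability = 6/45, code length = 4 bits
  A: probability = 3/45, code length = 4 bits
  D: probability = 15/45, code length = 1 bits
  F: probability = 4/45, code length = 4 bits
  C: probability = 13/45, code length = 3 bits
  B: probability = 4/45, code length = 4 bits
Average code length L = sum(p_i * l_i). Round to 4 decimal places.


Weighted contributions p_i * l_i:
  E: (6/45) * 4 = 24/45
  A: (3/45) * 4 = 12/45
  D: (15/45) * 1 = 15/45
  F: (4/45) * 4 = 16/45
  C: (13/45) * 3 = 39/45
  B: (4/45) * 4 = 16/45
Sum = (24 + 12 + 15 + 16 + 39 + 16)/45 = 122/45

L = 122/45 = 2.7111 bits/symbol


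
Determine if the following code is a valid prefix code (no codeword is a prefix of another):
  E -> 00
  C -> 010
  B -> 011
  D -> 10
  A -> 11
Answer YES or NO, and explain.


Checking each pair (does one codeword prefix another?):
  E='00' vs C='010': no prefix
  E='00' vs B='011': no prefix
  E='00' vs D='10': no prefix
  E='00' vs A='11': no prefix
  C='010' vs E='00': no prefix
  C='010' vs B='011': no prefix
  C='010' vs D='10': no prefix
  C='010' vs A='11': no prefix
  B='011' vs E='00': no prefix
  B='011' vs C='010': no prefix
  B='011' vs D='10': no prefix
  B='011' vs A='11': no prefix
  D='10' vs E='00': no prefix
  D='10' vs C='010': no prefix
  D='10' vs B='011': no prefix
  D='10' vs A='11': no prefix
  A='11' vs E='00': no prefix
  A='11' vs C='010': no prefix
  A='11' vs B='011': no prefix
  A='11' vs D='10': no prefix
No violation found over all pairs.

YES -- this is a valid prefix code. No codeword is a prefix of any other codeword.


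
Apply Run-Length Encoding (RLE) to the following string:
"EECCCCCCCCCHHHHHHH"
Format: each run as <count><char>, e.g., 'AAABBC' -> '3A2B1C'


Scanning runs left to right:
  i=0: run of 'E' x 2 -> '2E'
  i=2: run of 'C' x 9 -> '9C'
  i=11: run of 'H' x 7 -> '7H'

RLE = 2E9C7H


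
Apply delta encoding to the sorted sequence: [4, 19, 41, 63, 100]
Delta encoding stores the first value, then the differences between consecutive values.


First value: 4
Deltas:
  19 - 4 = 15
  41 - 19 = 22
  63 - 41 = 22
  100 - 63 = 37


Delta encoded: [4, 15, 22, 22, 37]


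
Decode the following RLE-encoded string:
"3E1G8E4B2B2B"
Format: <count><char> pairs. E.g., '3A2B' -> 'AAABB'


Expanding each <count><char> pair:
  3E -> 'EEE'
  1G -> 'G'
  8E -> 'EEEEEEEE'
  4B -> 'BBBB'
  2B -> 'BB'
  2B -> 'BB'

Decoded = EEEGEEEEEEEEBBBBBBBB


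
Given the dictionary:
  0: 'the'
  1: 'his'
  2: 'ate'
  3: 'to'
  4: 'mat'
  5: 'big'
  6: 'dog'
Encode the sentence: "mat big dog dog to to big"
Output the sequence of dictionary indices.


Look up each word in the dictionary:
  'mat' -> 4
  'big' -> 5
  'dog' -> 6
  'dog' -> 6
  'to' -> 3
  'to' -> 3
  'big' -> 5

Encoded: [4, 5, 6, 6, 3, 3, 5]


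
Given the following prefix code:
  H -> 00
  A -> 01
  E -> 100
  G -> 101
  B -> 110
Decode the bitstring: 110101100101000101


Decoding step by step:
Bits 110 -> B
Bits 101 -> G
Bits 100 -> E
Bits 101 -> G
Bits 00 -> H
Bits 01 -> A
Bits 01 -> A


Decoded message: BGEGHAA


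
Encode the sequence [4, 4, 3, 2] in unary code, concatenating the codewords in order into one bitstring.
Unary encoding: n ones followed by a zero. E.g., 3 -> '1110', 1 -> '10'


Encode each number as n ones followed by a terminating 0:
  4 -> 11110 (5 bits)
  4 -> 11110 (5 bits)
  3 -> 1110 (4 bits)
  2 -> 110 (3 bits)
Total length = 5 + 5 + 4 + 3 = 17 bits.

Unary([4, 4, 3, 2]) = 11110111101110110 (17 bits)


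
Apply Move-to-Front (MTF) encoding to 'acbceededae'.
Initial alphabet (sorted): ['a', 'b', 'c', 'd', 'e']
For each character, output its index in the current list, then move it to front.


MTF encoding:
'a': index 0 in ['a', 'b', 'c', 'd', 'e'] -> ['a', 'b', 'c', 'd', 'e']
'c': index 2 in ['a', 'b', 'c', 'd', 'e'] -> ['c', 'a', 'b', 'd', 'e']
'b': index 2 in ['c', 'a', 'b', 'd', 'e'] -> ['b', 'c', 'a', 'd', 'e']
'c': index 1 in ['b', 'c', 'a', 'd', 'e'] -> ['c', 'b', 'a', 'd', 'e']
'e': index 4 in ['c', 'b', 'a', 'd', 'e'] -> ['e', 'c', 'b', 'a', 'd']
'e': index 0 in ['e', 'c', 'b', 'a', 'd'] -> ['e', 'c', 'b', 'a', 'd']
'd': index 4 in ['e', 'c', 'b', 'a', 'd'] -> ['d', 'e', 'c', 'b', 'a']
'e': index 1 in ['d', 'e', 'c', 'b', 'a'] -> ['e', 'd', 'c', 'b', 'a']
'd': index 1 in ['e', 'd', 'c', 'b', 'a'] -> ['d', 'e', 'c', 'b', 'a']
'a': index 4 in ['d', 'e', 'c', 'b', 'a'] -> ['a', 'd', 'e', 'c', 'b']
'e': index 2 in ['a', 'd', 'e', 'c', 'b'] -> ['e', 'a', 'd', 'c', 'b']


Output: [0, 2, 2, 1, 4, 0, 4, 1, 1, 4, 2]


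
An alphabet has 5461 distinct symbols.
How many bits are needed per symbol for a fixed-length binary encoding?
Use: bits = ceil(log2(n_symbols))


log2(5461) = 12.4149
Bracket: 2^12 = 4096 < 5461 <= 2^13 = 8192
So ceil(log2(5461)) = 13

bits = ceil(log2(5461)) = ceil(12.4149) = 13 bits


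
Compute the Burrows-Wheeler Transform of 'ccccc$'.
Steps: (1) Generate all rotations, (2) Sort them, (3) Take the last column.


Rotations (sorted):
  0: $ccccc -> last char: c
  1: c$cccc -> last char: c
  2: cc$ccc -> last char: c
  3: ccc$cc -> last char: c
  4: cccc$c -> last char: c
  5: ccccc$ -> last char: $


BWT = ccccc$


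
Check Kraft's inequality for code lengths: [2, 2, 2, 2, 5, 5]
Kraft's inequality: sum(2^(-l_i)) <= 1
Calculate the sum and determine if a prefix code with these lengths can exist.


Sum = 2^(-2) + 2^(-2) + 2^(-2) + 2^(-2) + 2^(-5) + 2^(-5)
    = 0.25 + 0.25 + 0.25 + 0.25 + 0.03125 + 0.03125
    = 34/32 = 1.0625
Since 1.0625 > 1, Kraft's inequality is NOT satisfied.
A prefix code with these lengths CANNOT exist.

Kraft sum = 1.0625. Not satisfied.


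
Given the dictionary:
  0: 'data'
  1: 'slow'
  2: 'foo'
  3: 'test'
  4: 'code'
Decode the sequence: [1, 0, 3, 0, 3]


Look up each index in the dictionary:
  1 -> 'slow'
  0 -> 'data'
  3 -> 'test'
  0 -> 'data'
  3 -> 'test'

Decoded: "slow data test data test"


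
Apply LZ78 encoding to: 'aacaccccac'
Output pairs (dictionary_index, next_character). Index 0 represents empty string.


LZ78 encoding steps:
Dictionary: {0: ''}
Step 1: w='' (idx 0), next='a' -> output (0, 'a'), add 'a' as idx 1
Step 2: w='a' (idx 1), next='c' -> output (1, 'c'), add 'ac' as idx 2
Step 3: w='ac' (idx 2), next='c' -> output (2, 'c'), add 'acc' as idx 3
Step 4: w='' (idx 0), next='c' -> output (0, 'c'), add 'c' as idx 4
Step 5: w='c' (idx 4), next='a' -> output (4, 'a'), add 'ca' as idx 5
Step 6: w='c' (idx 4), end of input -> output (4, '')


Encoded: [(0, 'a'), (1, 'c'), (2, 'c'), (0, 'c'), (4, 'a'), (4, '')]


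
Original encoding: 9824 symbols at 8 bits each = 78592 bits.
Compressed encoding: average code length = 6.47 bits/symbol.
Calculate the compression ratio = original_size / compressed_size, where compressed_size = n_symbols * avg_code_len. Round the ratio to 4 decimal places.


original_size = n_symbols * orig_bits = 9824 * 8 = 78592 bits
compressed_size = n_symbols * avg_code_len = 9824 * 6.47 = 63561.28 bits
ratio = original_size / compressed_size = 78592 / 63561.28 = 1.2365

Compression ratio = 1.2365
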